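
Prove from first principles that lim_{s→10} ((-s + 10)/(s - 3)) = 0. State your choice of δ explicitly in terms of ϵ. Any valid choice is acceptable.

Let ϵ > 0. We want δ > 0 with 0 < |s − 10| < δ ⇒ |(-s + 10)/(s - 3) − 0| < ϵ.
Combining over a common denominator, (-s + 10)/(s - 3) − 0 = [(-s + 10)·7 − 0·(s - 3)] / [7·(s - 3)] = -7(s − 10) / (7(s - 3)).
So |(-s + 10)/(s - 3) − 0| = 7|s − 10| / (7·|s − 3|).
Restrict δ ≤ 7/2. Then |s − 10| < 7/2 gives |s − 3| = |(s − 10) + 7| ≥ 7 − 7/2 = 7/2.
Hence |(-s + 10)/(s - 3) − 0| < 7|s − 10|/(7·(7/2)) = (2/7)|s − 10|, which is < ϵ once |s − 10| < (7/2)ϵ.
Take δ = min(7/2, (7/2)ϵ). Then 0 < |s − 10| < δ forces both bounds, so |(-s + 10)/(s - 3) − 0| < ϵ.

δ = min(7/2, (7/2)ϵ)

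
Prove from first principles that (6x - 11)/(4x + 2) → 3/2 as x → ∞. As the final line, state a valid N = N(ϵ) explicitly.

Fix ϵ > 0. We seek N > 0 such that x > N implies |(6x - 11)/(4x + 2) − (3/2)| < ϵ.
(6x - 11)/(4x + 2) − (3/2) = (4(6x - 11) − 6(4x + 2)) / (4(4x + 2)) = -56/(4(4x + 2)).
For x > 0 we have 4x + 2 > 4x, so |(6x - 11)/(4x + 2) − (3/2)| = 56/(4(4x + 2)) < 56/(4·4x) = (7/2)/x.
Thus |(6x - 11)/(4x + 2) − (3/2)| < ϵ whenever x > (7/2)/ϵ.
Take N = (7/2)/ϵ. If x > N then |(6x - 11)/(4x + 2) − (3/2)| < (7/2)/x < ϵ.

N = (7/2)/ϵ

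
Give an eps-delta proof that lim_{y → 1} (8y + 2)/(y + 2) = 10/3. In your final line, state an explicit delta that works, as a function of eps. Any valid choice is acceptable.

delta = min(3/2, (9/28)eps)

Let eps > 0 be given. We want delta > 0 with 0 < |y − 1| < delta ⇒ |(8y + 2)/(y + 2) − (10/3)| < eps.
Combining over a common denominator, (8y + 2)/(y + 2) − (10/3) = [(8y + 2)·3 − 10·(y + 2)] / [3·(y + 2)] = 14(y − 1) / (3(y + 2)).
So |(8y + 2)/(y + 2) − (10/3)| = 14|y − 1| / (3·|y + 2|).
Require delta ≤ 3/2, so |y + 2| ≥ |3| − |y − 1| > 3 − 3/2 = 3/2.
Hence |(8y + 2)/(y + 2) − (10/3)| < 14|y − 1|/(3·(3/2)) = (28/9)|y − 1|, which is < eps once |y − 1| < (9/28)eps.
Take delta = min(3/2, (9/28)eps). Then 0 < |y − 1| < delta forces both bounds, so |(8y + 2)/(y + 2) − (10/3)| < eps.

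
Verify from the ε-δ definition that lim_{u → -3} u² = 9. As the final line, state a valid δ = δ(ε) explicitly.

δ = min(1, ε/7)

Suppose ε > 0. We seek δ > 0 with 0 < |u + 3| < δ ⇒ |u² − 9| < ε.
Factor: u² − 9 = (u + 3)(u - 3), so |u² − 9| = |u + 3|·|u - 3|.
Restrict δ ≤ 1. Then |u + 3| < 1 gives |u| < 4, so by the triangle inequality |u - 3| ≤ 4 + 3 = 7.
Hence |u² − 9| ≤ 7|u + 3|, which is < ε once |u + 3| < ε/7.
Take δ = min(1, ε/7). If 0 < |u + 3| < δ then both bounds hold and |u² − 9| ≤ 7|u + 3| < 7·(ε/7) = ε.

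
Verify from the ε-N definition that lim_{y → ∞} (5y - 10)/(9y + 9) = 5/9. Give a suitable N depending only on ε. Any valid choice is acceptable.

Fix ε > 0. We seek N > 0 such that y > N implies |(5y - 10)/(9y + 9) − (5/9)| < ε.
(5y - 10)/(9y + 9) − (5/9) = (9(5y - 10) − 5(9y + 9)) / (9(9y + 9)) = -135/(9(9y + 9)).
For y > 0 we have 9y + 9 > 9y, so |(5y - 10)/(9y + 9) − (5/9)| = 135/(9(9y + 9)) < 135/(9·9y) = (5/3)/y.
Thus |(5y - 10)/(9y + 9) − (5/9)| < ε whenever y > (5/3)/ε.
Take N = (5/3)/ε. If y > N then |(5y - 10)/(9y + 9) − (5/9)| < (5/3)/y < ε.

N = (5/3)/ε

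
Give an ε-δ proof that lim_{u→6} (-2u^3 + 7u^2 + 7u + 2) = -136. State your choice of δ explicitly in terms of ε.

Let ε > 0 be given. We want δ > 0 such that 0 < |u − 6| < δ implies |(-2u^3 + 7u^2 + 7u + 2) + 136| < ε.
(-2u^3 + 7u^2 + 7u + 2) + 136 = -2u^3 + 7u^2 + 7u + 138 = (u − 6)(-2u^2 - 5u - 23).
So |(-2u^3 + 7u^2 + 7u + 2) + 136| = |u − 6|·|-2u^2 - 5u - 23|.
Require δ ≤ 1. Then |u − 6| < 1 gives |u| < 7, and by the triangle inequality |-2u^2 - 5u - 23| ≤ 2·7^2 + 5·7 + 23 = 156.
Hence |(-2u^3 + 7u^2 + 7u + 2) + 136| ≤ 156|u − 6| < ε provided |u − 6| < ε/156.
Choosing δ = min(1, ε/156) ensures both conditions, hence |(-2u^3 + 7u^2 + 7u + 2) + 136| < ε.

δ = min(1, ε/156)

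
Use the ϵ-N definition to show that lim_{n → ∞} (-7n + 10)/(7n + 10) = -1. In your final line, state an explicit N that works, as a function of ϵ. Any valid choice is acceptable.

Let ϵ > 0. For n ≥ 1, |(-7n + 10)/(7n + 10) + 1| = |140|/(7(7n + 10)) = 140/(7(7n + 10)).
Since 7n + 10 ≥ 7n for n ≥ 1, this is ≤ 140/(7·7n) = (20/7)/n.
So |(-7n + 10)/(7n + 10) + 1| < ϵ whenever n > (20/7)/ϵ.
Take N = (20/7)/ϵ. If n > N then |(-7n + 10)/(7n + 10) + 1| ≤ (20/7)/n < ϵ.

N = (20/7)/ϵ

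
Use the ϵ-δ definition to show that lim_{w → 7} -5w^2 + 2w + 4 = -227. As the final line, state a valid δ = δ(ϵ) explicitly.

δ = min(2, ϵ/78)

Let ϵ > 0. We want δ > 0 such that 0 < |w − 7| < δ implies |(-5w^2 + 2w + 4) + 227| < ϵ.
(-5w^2 + 2w + 4) + 227 = -5w^2 + 2w + 231 = (w − 7)(-5w - 33).
So |(-5w^2 + 2w + 4) + 227| = |w − 7|·|-5w - 33|.
Require δ ≤ 2. Then |w − 7| < 2 gives |w| < 9, and by the triangle inequality |-5w - 33| ≤ 5·9 + 33 = 78.
Hence |(-5w^2 + 2w + 4) + 227| ≤ 78|w − 7| < ϵ provided |w − 7| < ϵ/78.
Choosing δ = min(2, ϵ/78) ensures both conditions, hence |(-5w^2 + 2w + 4) + 227| < ϵ.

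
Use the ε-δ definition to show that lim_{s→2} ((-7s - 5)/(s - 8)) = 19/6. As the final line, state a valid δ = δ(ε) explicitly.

δ = min(3, (18/61)ε)

Fix ε > 0. We want δ > 0 with 0 < |s − 2| < δ ⇒ |(-7s - 5)/(s - 8) − (19/6)| < ε.
Combining over a common denominator, (-7s - 5)/(s - 8) − (19/6) = [(-7s - 5)·(-6) − (-19)·(s - 8)] / [(-6)·(s - 8)] = 61(s − 2) / ((-6)(s - 8)).
So |(-7s - 5)/(s - 8) − (19/6)| = 61|s − 2| / (6·|s − 8|).
Require δ ≤ 3, so |s − 8| ≥ |-6| − |s − 2| > 6 − 3 = 3.
Hence |(-7s - 5)/(s - 8) − (19/6)| < 61|s − 2|/(6·3) = (61/18)|s − 2|, which is < ε once |s − 2| < (18/61)ε.
Take δ = min(3, (18/61)ε). Then 0 < |s − 2| < δ forces both bounds, so |(-7s - 5)/(s - 8) − (19/6)| < ε.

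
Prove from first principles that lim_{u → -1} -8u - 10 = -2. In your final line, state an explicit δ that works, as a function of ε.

δ = ε/8

Fix ε > 0. We need δ > 0 so that 0 < |u + 1| < δ implies |(-8u - 10) + 2| < ε.
Since (-8u - 10) + 2 = -8(u + 1), we have |(-8u - 10) + 2| = 8|u + 1|.
So 8|u + 1| < ε exactly when |u + 1| < ε/8.
Choosing δ = ε/8 gives |(-8u - 10) + 2| = 8|u + 1| < ε whenever |u + 1| < δ.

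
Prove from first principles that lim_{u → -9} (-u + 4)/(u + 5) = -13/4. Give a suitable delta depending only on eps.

Let eps > 0. We want delta > 0 with 0 < |u + 9| < delta ⇒ |(-u + 4)/(u + 5) + 13/4| < eps.
Combining over a common denominator, (-u + 4)/(u + 5) + 13/4 = [(-u + 4)·(-4) − 13·(u + 5)] / [(-4)·(u + 5)] = -9(u + 9) / ((-4)(u + 5)).
So |(-u + 4)/(u + 5) + 13/4| = 9|u + 9| / (4·|u + 5|).
Require delta ≤ 2, so |u + 5| ≥ |-4| − |u + 9| > 4 − 2 = 2.
Hence |(-u + 4)/(u + 5) + 13/4| < 9|u + 9|/(4·2) = (9/8)|u + 9|, which is < eps once |u + 9| < (8/9)eps.
Take delta = min(2, (8/9)eps). Then 0 < |u + 9| < delta forces both bounds, so |(-u + 4)/(u + 5) + 13/4| < eps.

delta = min(2, (8/9)eps)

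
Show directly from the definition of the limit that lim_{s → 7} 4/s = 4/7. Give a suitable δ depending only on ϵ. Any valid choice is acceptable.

δ = min(7/2, (49/8)ϵ)

Let ϵ > 0. We seek δ > 0 such that 0 < |s − 7| < δ implies |4/s − (4/7)| < ϵ.
|4/s − (4/7)| = 4·|7 − s|/(7·|s|) = 4|s − 7|/(7|s|).
Restrict δ ≤ 7/2. Then |s − 7| < 7/2 gives |s| > 7/2, so 7|s| > 49/2.
Then |4/s − (4/7)| < 4|s − 7|/(49/2), which is < ϵ when |s − 7| < (49/8)ϵ.
Take δ = min(7/2, (49/8)ϵ). Then 0 < |s − 7| < δ gives both |s − 7| < 7/2 and |s − 7| < (49/8)ϵ, so |4/s − (4/7)| < ϵ.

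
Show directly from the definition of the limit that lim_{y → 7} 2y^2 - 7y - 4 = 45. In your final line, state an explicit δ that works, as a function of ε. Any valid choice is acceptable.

Let ε > 0 be given. We want δ > 0 such that 0 < |y − 7| < δ implies |(2y^2 - 7y - 4) − 45| < ε.
(2y^2 - 7y - 4) − 45 = 2y^2 - 7y - 49 = (y − 7)(2y + 7).
So |(2y^2 - 7y - 4) − 45| = |y − 7|·|2y + 7|.
Assume first that |y − 7| < 1, so |y| < 8. Then |2y + 7| ≤ 2·8 + 7 = 23.
Hence |(2y^2 - 7y - 4) − 45| ≤ 23|y − 7| < ε provided |y − 7| < ε/23.
Take δ = min(1, ε/23). Then 0 < |y − 7| < δ gives both |y − 7| < 1 and |y − 7| < ε/23, so |(2y^2 - 7y - 4) − 45| < ε.

δ = min(1, ε/23)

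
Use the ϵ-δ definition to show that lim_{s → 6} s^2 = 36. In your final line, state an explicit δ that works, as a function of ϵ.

Let ϵ > 0. We seek δ > 0 with 0 < |s − 6| < δ ⇒ |s^2 − 36| < ϵ.
Factor: s^2 − 36 = (s − 6)(s + 6), so |s^2 − 36| = |s − 6|·|s + 6|.
Restrict δ ≤ 2. Then |s − 6| < 2 gives |s| < 8, so by the triangle inequality |s + 6| ≤ 8 + 6 = 14.
Hence |s^2 − 36| ≤ 14|s − 6|, which is < ϵ once |s − 6| < ϵ/14.
Take δ = min(2, ϵ/14). If 0 < |s − 6| < δ then both bounds hold and |s^2 − 36| ≤ 14|s − 6| < 14·(ϵ/14) = ϵ.

δ = min(2, ϵ/14)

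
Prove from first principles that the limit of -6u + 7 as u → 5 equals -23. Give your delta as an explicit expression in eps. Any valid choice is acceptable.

delta = eps/6

Let eps > 0 be given. We need delta > 0 so that 0 < |u − 5| < delta implies |(-6u + 7) + 23| < eps.
|(-6u + 7) + 23| = |-6u + 30| = 6|u − 5|.
Thus it suffices that |u − 5| < eps/6.
Take delta = eps/6. If 0 < |u − 5| < delta then |(-6u + 7) + 23| = 6|u − 5| < 6·(eps/6) = eps.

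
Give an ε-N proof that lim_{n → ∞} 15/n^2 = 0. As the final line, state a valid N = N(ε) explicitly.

Fix ε > 0. For n ≥ 1, |15/n^2 − 0| = 15/n^2.
15/n^2 < ε ⇔ n^2 > 15/ε ⇔ n > (15/ε)^{1/2}.
Take N = (15/ε)^{1/2}. Then n > N implies 15/n^2 < ε.

N = (15/ε)^{1/2}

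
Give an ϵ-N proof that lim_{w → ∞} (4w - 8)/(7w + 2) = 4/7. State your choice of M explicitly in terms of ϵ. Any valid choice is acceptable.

Let ϵ > 0 be given. We seek M > 0 such that w > M implies |(4w - 8)/(7w + 2) − (4/7)| < ϵ.
(4w - 8)/(7w + 2) − (4/7) = (7(4w - 8) − 4(7w + 2)) / (7(7w + 2)) = -64/(7(7w + 2)).
For w > 0 we have 7w + 2 > 7w, so |(4w - 8)/(7w + 2) − (4/7)| = 64/(7(7w + 2)) < 64/(7·7w) = (64/49)/w.
Thus |(4w - 8)/(7w + 2) − (4/7)| < ϵ whenever w > (64/49)/ϵ.
Take M = (64/49)/ϵ. If w > M then |(4w - 8)/(7w + 2) − (4/7)| < (64/49)/w < ϵ.

M = (64/49)/ϵ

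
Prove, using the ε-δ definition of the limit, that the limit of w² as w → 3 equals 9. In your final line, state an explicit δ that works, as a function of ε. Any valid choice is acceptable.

δ = min(1, ε/7)

Let ε > 0 be given. We seek δ > 0 with 0 < |w − 3| < δ ⇒ |w² − 9| < ε.
Factor: w² − 9 = (w − 3)(w + 3), so |w² − 9| = |w − 3|·|w + 3|.
Restrict δ ≤ 1. Then |w − 3| < 1 gives |w| < 4, so by the triangle inequality |w + 3| ≤ 4 + 3 = 7.
Hence |w² − 9| ≤ 7|w − 3|, which is < ε once |w − 3| < ε/7.
Take δ = min(1, ε/7). If 0 < |w − 3| < δ then both bounds hold and |w² − 9| ≤ 7|w − 3| < 7·(ε/7) = ε.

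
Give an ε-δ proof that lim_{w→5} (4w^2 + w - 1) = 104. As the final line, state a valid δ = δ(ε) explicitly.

δ = min(1, ε/45)

Let ε > 0. We want δ > 0 such that 0 < |w − 5| < δ implies |(4w^2 + w - 1) − 104| < ε.
(4w^2 + w - 1) − 104 = 4w^2 + w - 105 = (w − 5)(4w + 21).
So |(4w^2 + w - 1) − 104| = |w − 5|·|4w + 21|.
Require δ ≤ 1. Then |w − 5| < 1 gives |w| < 6, and by the triangle inequality |4w + 21| ≤ 4·6 + 21 = 45.
Hence |(4w^2 + w - 1) − 104| ≤ 45|w − 5| < ε provided |w − 5| < ε/45.
Take δ = min(1, ε/45). Then 0 < |w − 5| < δ gives both |w − 5| < 1 and |w − 5| < ε/45, so |(4w^2 + w - 1) − 104| < ε.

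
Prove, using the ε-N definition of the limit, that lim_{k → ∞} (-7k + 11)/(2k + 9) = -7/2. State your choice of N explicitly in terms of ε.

Let ε > 0. For k ≥ 1, |(-7k + 11)/(2k + 9) + 7/2| = |85|/(2(2k + 9)) = 85/(2(2k + 9)).
Since 2k + 9 ≥ 2k for k ≥ 1, this is ≤ 85/(2·2k) = (85/4)/k.
So |(-7k + 11)/(2k + 9) + 7/2| < ε whenever k > (85/4)/ε.
Take N = (85/4)/ε. If k > N then |(-7k + 11)/(2k + 9) + 7/2| ≤ (85/4)/k < ε.

N = (85/4)/ε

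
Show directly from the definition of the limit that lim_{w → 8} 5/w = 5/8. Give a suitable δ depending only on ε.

δ = min(4, (32/5)ε)

Fix ε > 0. We seek δ > 0 such that 0 < |w − 8| < δ implies |5/w − (5/8)| < ε.
|5/w − (5/8)| = 5·|8 − w|/(8·|w|) = 5|w − 8|/(8|w|).
Require δ ≤ 4 so that |w| > 8 − 4 = 4, hence 8|w| > 32.
Then |5/w − (5/8)| < 5|w − 8|/32, which is < ε when |w − 8| < (32/5)ε.
Take δ = min(4, (32/5)ε). Then 0 < |w − 8| < δ gives both |w − 8| < 4 and |w − 8| < (32/5)ε, so |5/w − (5/8)| < ε.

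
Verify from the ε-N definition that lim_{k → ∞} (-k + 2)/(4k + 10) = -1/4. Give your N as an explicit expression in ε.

Let ε > 0 be given. For k ≥ 1, |(-k + 2)/(4k + 10) + 1/4| = |18|/(4(4k + 10)) = 18/(4(4k + 10)).
Since 4k + 10 ≥ 4k for k ≥ 1, this is ≤ 18/(4·4k) = (9/8)/k.
So |(-k + 2)/(4k + 10) + 1/4| < ε whenever k > (9/8)/ε.
Take N = (9/8)/ε. If k > N then |(-k + 2)/(4k + 10) + 1/4| ≤ (9/8)/k < ε.

N = (9/8)/ε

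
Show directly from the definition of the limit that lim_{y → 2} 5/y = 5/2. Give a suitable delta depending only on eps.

Let eps > 0. We seek delta > 0 such that 0 < |y − 2| < delta implies |5/y − (5/2)| < eps.
|5/y − (5/2)| = 5·|2 − y|/(2·|y|) = 5|y − 2|/(2|y|).
Restrict delta ≤ 1. Then |y − 2| < 1 gives |y| > 1, so 2|y| > 2.
Then |5/y − (5/2)| < 5|y − 2|/2, which is < eps when |y − 2| < (2/5)eps.
Take delta = min(1, (2/5)eps). Then 0 < |y − 2| < delta gives both |y − 2| < 1 and |y − 2| < (2/5)eps, so |5/y − (5/2)| < eps.

delta = min(1, (2/5)eps)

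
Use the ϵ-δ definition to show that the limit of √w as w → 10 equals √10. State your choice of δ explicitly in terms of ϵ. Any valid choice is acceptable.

δ = min(10, √10·ϵ)

Suppose ϵ > 0. We want δ > 0 such that 0 < |w − 10| < δ implies |√w − √10| < ϵ.
Multiplying by the conjugate, |√w − √10| = |w − 10|/(√w + √10).
Restrict δ ≤ 10 so that |w − 10| < 10 forces w > 0, and then √w + √10 > √10.
Hence |√w − √10| < |w − 10|/√10, which is < ϵ once |w − 10| < √10·ϵ.
Take δ = min(10, √10·ϵ). If 0 < |w − 10| < δ then w > 0 and |√w − √10| < |w − 10|/√10 < ϵ.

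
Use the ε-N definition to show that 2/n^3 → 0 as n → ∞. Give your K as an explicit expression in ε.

Let ε > 0 be given. For n ≥ 1, |2/n^3 − 0| = 2/n^3.
2/n^3 < ε ⇔ n^3 > 2/ε ⇔ n > (2/ε)^{1/3}.
Take K = (2/ε)^{1/3}. Then n > K implies 2/n^3 < ε.

K = (2/ε)^{1/3}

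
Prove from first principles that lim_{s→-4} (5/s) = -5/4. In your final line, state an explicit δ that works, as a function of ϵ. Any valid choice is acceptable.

δ = min(2, (8/5)ϵ)

Let ϵ > 0. We seek δ > 0 such that 0 < |s + 4| < δ implies |5/s + 5/4| < ϵ.
|5/s + 5/4| = 5·|-4 − s|/(4·|s|) = 5|s + 4|/(4|s|).
Restrict δ ≤ 2. Then |s + 4| < 2 gives |s| > 2, so 4|s| > 8.
Then |5/s + 5/4| < 5|s + 4|/8, which is < ϵ when |s + 4| < (8/5)ϵ.
Take δ = min(2, (8/5)ϵ). Then 0 < |s + 4| < δ gives both |s + 4| < 2 and |s + 4| < (8/5)ϵ, so |5/s + 5/4| < ϵ.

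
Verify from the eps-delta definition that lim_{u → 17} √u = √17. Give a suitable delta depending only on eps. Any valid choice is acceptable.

Fix eps > 0. We want delta > 0 such that 0 < |u − 17| < delta implies |√u − √17| < eps.
Multiplying by the conjugate, |√u − √17| = |u − 17|/(√u + √17).
Restrict delta ≤ 17 so that |u − 17| < 17 forces u > 0, and then √u + √17 > √17.
Hence |√u − √17| < |u − 17|/√17, which is < eps once |u − 17| < √17·eps.
Take delta = min(17, √17·eps). If 0 < |u − 17| < delta then u > 0 and |√u − √17| < |u − 17|/√17 < eps.

delta = min(17, √17·eps)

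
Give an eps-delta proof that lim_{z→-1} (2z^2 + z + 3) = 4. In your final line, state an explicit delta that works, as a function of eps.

delta = min(1, eps/5)

Fix eps > 0. We want delta > 0 such that 0 < |z + 1| < delta implies |(2z^2 + z + 3) − 4| < eps.
(2z^2 + z + 3) − 4 = 2z^2 + z - 1 = (z + 1)(2z - 1).
So |(2z^2 + z + 3) − 4| = |z + 1|·|2z - 1|.
Assume first that |z + 1| < 1, so |z| < 2. Then |2z - 1| ≤ 2·2 + 1 = 5.
Hence |(2z^2 + z + 3) − 4| ≤ 5|z + 1| < eps provided |z + 1| < eps/5.
Take delta = min(1, eps/5). Then 0 < |z + 1| < delta gives both |z + 1| < 1 and |z + 1| < eps/5, so |(2z^2 + z + 3) − 4| < eps.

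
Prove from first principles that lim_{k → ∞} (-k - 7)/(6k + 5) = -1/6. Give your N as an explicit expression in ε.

Let ε > 0 be given. For k ≥ 1, |(-k - 7)/(6k + 5) + 1/6| = |-37|/(6(6k + 5)) = 37/(6(6k + 5)).
Since 6k + 5 ≥ 6k for k ≥ 1, this is ≤ 37/(6·6k) = (37/36)/k.
So |(-k - 7)/(6k + 5) + 1/6| < ε whenever k > (37/36)/ε.
Take N = (37/36)/ε. If k > N then |(-k - 7)/(6k + 5) + 1/6| ≤ (37/36)/k < ε.

N = (37/36)/ε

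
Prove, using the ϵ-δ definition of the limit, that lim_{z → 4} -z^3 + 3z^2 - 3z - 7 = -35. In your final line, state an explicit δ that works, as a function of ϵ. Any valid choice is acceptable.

δ = min(1, ϵ/37)

Suppose ϵ > 0. We want δ > 0 such that 0 < |z − 4| < δ implies |(-z^3 + 3z^2 - 3z - 7) + 35| < ϵ.
(-z^3 + 3z^2 - 3z - 7) + 35 = -z^3 + 3z^2 - 3z + 28 = (z − 4)(-z^2 - z - 7).
So |(-z^3 + 3z^2 - 3z - 7) + 35| = |z − 4|·|-z^2 - z - 7|.
Require δ ≤ 1. Then |z − 4| < 1 gives |z| < 5, and by the triangle inequality |-z^2 - z - 7| ≤ 5^2 + 5 + 7 = 37.
Hence |(-z^3 + 3z^2 - 3z - 7) + 35| ≤ 37|z − 4| < ϵ provided |z − 4| < ϵ/37.
Take δ = min(1, ϵ/37). Then 0 < |z − 4| < δ gives both |z − 4| < 1 and |z − 4| < ϵ/37, so |(-z^3 + 3z^2 - 3z - 7) + 35| < ϵ.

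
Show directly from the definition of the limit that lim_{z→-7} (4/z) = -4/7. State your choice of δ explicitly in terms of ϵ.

δ = min(7/2, (49/8)ϵ)

Fix ϵ > 0. We seek δ > 0 such that 0 < |z + 7| < δ implies |4/z + 4/7| < ϵ.
|4/z + 4/7| = 4·|-7 − z|/(7·|z|) = 4|z + 7|/(7|z|).
Restrict δ ≤ 7/2. Then |z + 7| < 7/2 gives |z| > 7/2, so 7|z| > 49/2.
Then |4/z + 4/7| < 4|z + 7|/(49/2), which is < ϵ when |z + 7| < (49/8)ϵ.
Take δ = min(7/2, (49/8)ϵ). Then 0 < |z + 7| < δ gives both |z + 7| < 7/2 and |z + 7| < (49/8)ϵ, so |4/z + 4/7| < ϵ.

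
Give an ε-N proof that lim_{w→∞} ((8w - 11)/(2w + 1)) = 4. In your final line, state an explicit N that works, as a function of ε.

Suppose ε > 0. We seek N > 0 such that w > N implies |(8w - 11)/(2w + 1) − 4| < ε.
(8w - 11)/(2w + 1) − 4 = (2(8w - 11) − 8(2w + 1)) / (2(2w + 1)) = -30/(2(2w + 1)).
For w > 0 we have 2w + 1 > 2w, so |(8w - 11)/(2w + 1) − 4| = 30/(2(2w + 1)) < 30/(2·2w) = (15/2)/w.
Thus |(8w - 11)/(2w + 1) − 4| < ε whenever w > (15/2)/ε.
Take N = (15/2)/ε. If w > N then |(8w - 11)/(2w + 1) − 4| < (15/2)/w < ε.

N = (15/2)/ε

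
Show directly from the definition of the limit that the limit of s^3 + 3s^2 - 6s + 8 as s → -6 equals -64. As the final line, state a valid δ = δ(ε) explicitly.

Suppose ε > 0. We want δ > 0 such that 0 < |s + 6| < δ implies |(s^3 + 3s^2 - 6s + 8) + 64| < ε.
(s^3 + 3s^2 - 6s + 8) + 64 = s^3 + 3s^2 - 6s + 72 = (s + 6)(s^2 - 3s + 12).
So |(s^3 + 3s^2 - 6s + 8) + 64| = |s + 6|·|s^2 - 3s + 12|.
Assume first that |s + 6| < 1, so |s| < 7. Then |s^2 - 3s + 12| ≤ 7^2 + 3·7 + 12 = 82.
Hence |(s^3 + 3s^2 - 6s + 8) + 64| ≤ 82|s + 6| < ε provided |s + 6| < ε/82.
Take δ = min(1, ε/82). Then 0 < |s + 6| < δ gives both |s + 6| < 1 and |s + 6| < ε/82, so |(s^3 + 3s^2 - 6s + 8) + 64| < ε.

δ = min(1, ε/82)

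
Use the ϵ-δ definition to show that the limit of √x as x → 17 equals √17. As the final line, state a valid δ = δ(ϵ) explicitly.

Let ϵ > 0. We want δ > 0 such that 0 < |x − 17| < δ implies |√x − √17| < ϵ.
Rationalise: √x − √17 = (x − 17)/(√x + √17), so |√x − √17| = |x − 17|/(√x + √17).
Restrict δ ≤ 17 so that |x − 17| < 17 forces x > 0, and then √x + √17 > √17.
Hence |√x − √17| < |x − 17|/√17, which is < ϵ once |x − 17| < √17·ϵ.
Take δ = min(17, √17·ϵ). If 0 < |x − 17| < δ then x > 0 and |√x − √17| < |x − 17|/√17 < ϵ.

δ = min(17, √17·ϵ)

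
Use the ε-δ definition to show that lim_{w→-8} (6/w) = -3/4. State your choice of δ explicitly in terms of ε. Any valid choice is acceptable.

Fix ε > 0. We seek δ > 0 such that 0 < |w + 8| < δ implies |6/w + 3/4| < ε.
|6/w + 3/4| = 6·|-8 − w|/(8·|w|) = 6|w + 8|/(8|w|).
Require δ ≤ 4 so that |w| > 8 − 4 = 4, hence 8|w| > 32.
Then |6/w + 3/4| < 6|w + 8|/32, which is < ε when |w + 8| < (16/3)ε.
Take δ = min(4, (16/3)ε). Then 0 < |w + 8| < δ gives both |w + 8| < 4 and |w + 8| < (16/3)ε, so |6/w + 3/4| < ε.

δ = min(4, (16/3)ε)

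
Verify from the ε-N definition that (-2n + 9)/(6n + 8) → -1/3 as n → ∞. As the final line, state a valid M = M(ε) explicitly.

Fix ε > 0. For n ≥ 1, |(-2n + 9)/(6n + 8) + 1/3| = |70|/(6(6n + 8)) = 70/(6(6n + 8)).
Since 6n + 8 ≥ 6n for n ≥ 1, this is ≤ 70/(6·6n) = (35/18)/n.
So |(-2n + 9)/(6n + 8) + 1/3| < ε whenever n > (35/18)/ε.
Take M = (35/18)/ε. If n > M then |(-2n + 9)/(6n + 8) + 1/3| ≤ (35/18)/n < ε.

M = (35/18)/ε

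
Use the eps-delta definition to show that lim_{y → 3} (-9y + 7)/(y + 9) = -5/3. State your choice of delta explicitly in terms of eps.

delta = min(6, (9/11)eps)

Suppose eps > 0. We want delta > 0 with 0 < |y − 3| < delta ⇒ |(-9y + 7)/(y + 9) + 5/3| < eps.
Combining over a common denominator, (-9y + 7)/(y + 9) + 5/3 = [(-9y + 7)·12 − (-20)·(y + 9)] / [12·(y + 9)] = -88(y − 3) / (12(y + 9)).
So |(-9y + 7)/(y + 9) + 5/3| = 88|y − 3| / (12·|y + 9|).
Require delta ≤ 6, so |y + 9| ≥ |12| − |y − 3| > 12 − 6 = 6.
Hence |(-9y + 7)/(y + 9) + 5/3| < 88|y − 3|/(12·6) = (11/9)|y − 3|, which is < eps once |y − 3| < (9/11)eps.
Take delta = min(6, (9/11)eps). Then 0 < |y − 3| < delta forces both bounds, so |(-9y + 7)/(y + 9) + 5/3| < eps.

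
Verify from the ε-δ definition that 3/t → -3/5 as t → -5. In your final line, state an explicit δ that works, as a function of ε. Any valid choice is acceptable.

Fix ε > 0. We seek δ > 0 such that 0 < |t + 5| < δ implies |3/t + 3/5| < ε.
|3/t + 3/5| = 3·|-5 − t|/(5·|t|) = 3|t + 5|/(5|t|).
Restrict δ ≤ 5/2. Then |t + 5| < 5/2 gives |t| > 5/2, so 5|t| > 25/2.
Then |3/t + 3/5| < 3|t + 5|/(25/2), which is < ε when |t + 5| < (25/6)ε.
Take δ = min(5/2, (25/6)ε). Then 0 < |t + 5| < δ gives both |t + 5| < 5/2 and |t + 5| < (25/6)ε, so |3/t + 3/5| < ε.

δ = min(5/2, (25/6)ε)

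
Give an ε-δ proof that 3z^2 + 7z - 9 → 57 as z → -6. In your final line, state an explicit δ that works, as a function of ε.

Suppose ε > 0. We want δ > 0 such that 0 < |z + 6| < δ implies |(3z^2 + 7z - 9) − 57| < ε.
(3z^2 + 7z - 9) − 57 = 3z^2 + 7z - 66 = (z + 6)(3z - 11).
So |(3z^2 + 7z - 9) − 57| = |z + 6|·|3z - 11|.
Assume first that |z + 6| < 1, so |z| < 7. Then |3z - 11| ≤ 3·7 + 11 = 32.
Hence |(3z^2 + 7z - 9) − 57| ≤ 32|z + 6| < ε provided |z + 6| < ε/32.
Take δ = min(1, ε/32). Then 0 < |z + 6| < δ gives both |z + 6| < 1 and |z + 6| < ε/32, so |(3z^2 + 7z - 9) − 57| < ε.

δ = min(1, ε/32)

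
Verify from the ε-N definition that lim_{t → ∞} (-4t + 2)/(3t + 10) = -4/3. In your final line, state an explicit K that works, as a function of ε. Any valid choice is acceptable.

Let ε > 0 be given. We seek K > 0 such that t > K implies |(-4t + 2)/(3t + 10) + 4/3| < ε.
(-4t + 2)/(3t + 10) + 4/3 = (3(-4t + 2) − (-4)(3t + 10)) / (3(3t + 10)) = 46/(3(3t + 10)).
For t > 0 we have 3t + 10 > 3t, so |(-4t + 2)/(3t + 10) + 4/3| = 46/(3(3t + 10)) < 46/(3·3t) = (46/9)/t.
Thus |(-4t + 2)/(3t + 10) + 4/3| < ε whenever t > (46/9)/ε.
Take K = (46/9)/ε. If t > K then |(-4t + 2)/(3t + 10) + 4/3| < (46/9)/t < ε.

K = (46/9)/ε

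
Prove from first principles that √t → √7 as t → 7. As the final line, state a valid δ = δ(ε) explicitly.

Suppose ε > 0. We want δ > 0 such that 0 < |t − 7| < δ implies |√t − √7| < ε.
Multiplying by the conjugate, |√t − √7| = |t − 7|/(√t + √7).
Restrict δ ≤ 7 so that |t − 7| < 7 forces t > 0, and then √t + √7 > √7.
Hence |√t − √7| < |t − 7|/√7, which is < ε once |t − 7| < √7·ε.
Take δ = min(7, √7·ε). If 0 < |t − 7| < δ then t > 0 and |√t − √7| < |t − 7|/√7 < ε.

δ = min(7, √7·ε)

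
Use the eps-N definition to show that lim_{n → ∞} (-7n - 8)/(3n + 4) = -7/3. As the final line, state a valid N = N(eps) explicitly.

N = (4/9)/eps

Let eps > 0 be given. For n ≥ 1, |(-7n - 8)/(3n + 4) + 7/3| = |4|/(3(3n + 4)) = 4/(3(3n + 4)).
Since 3n + 4 ≥ 3n for n ≥ 1, this is ≤ 4/(3·3n) = (4/9)/n.
So |(-7n - 8)/(3n + 4) + 7/3| < eps whenever n > (4/9)/eps.
Take N = (4/9)/eps. If n > N then |(-7n - 8)/(3n + 4) + 7/3| ≤ (4/9)/n < eps.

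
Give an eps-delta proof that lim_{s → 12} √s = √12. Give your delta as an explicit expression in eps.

Let eps > 0 be given. We want delta > 0 such that 0 < |s − 12| < delta implies |√s − √12| < eps.
Multiplying by the conjugate, |√s − √12| = |s − 12|/(√s + √12).
Restrict delta ≤ 12 so that |s − 12| < 12 forces s > 0, and then √s + √12 > √12.
Hence |√s − √12| < |s − 12|/√12, which is < eps once |s − 12| < √12·eps.
Take delta = min(12, √12·eps). If 0 < |s − 12| < delta then s > 0 and |√s − √12| < |s − 12|/√12 < eps.

delta = min(12, √12·eps)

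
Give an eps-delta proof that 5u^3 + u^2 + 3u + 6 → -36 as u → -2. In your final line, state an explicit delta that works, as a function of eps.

delta = min(1, eps/93)

Suppose eps > 0. We want delta > 0 such that 0 < |u + 2| < delta implies |(5u^3 + u^2 + 3u + 6) + 36| < eps.
(5u^3 + u^2 + 3u + 6) + 36 = 5u^3 + u^2 + 3u + 42 = (u + 2)(5u^2 - 9u + 21).
So |(5u^3 + u^2 + 3u + 6) + 36| = |u + 2|·|5u^2 - 9u + 21|.
Assume first that |u + 2| < 1, so |u| < 3. Then |5u^2 - 9u + 21| ≤ 5·3^2 + 9·3 + 21 = 93.
Hence |(5u^3 + u^2 + 3u + 6) + 36| ≤ 93|u + 2| < eps provided |u + 2| < eps/93.
Take delta = min(1, eps/93). Then 0 < |u + 2| < delta gives both |u + 2| < 1 and |u + 2| < eps/93, so |(5u^3 + u^2 + 3u + 6) + 36| < eps.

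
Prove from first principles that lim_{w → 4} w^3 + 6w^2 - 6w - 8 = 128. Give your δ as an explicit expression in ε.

δ = min(2, ε/130)

Let ε > 0. We want δ > 0 such that 0 < |w − 4| < δ implies |(w^3 + 6w^2 - 6w - 8) − 128| < ε.
(w^3 + 6w^2 - 6w - 8) − 128 = w^3 + 6w^2 - 6w - 136 = (w − 4)(w^2 + 10w + 34).
So |(w^3 + 6w^2 - 6w - 8) − 128| = |w − 4|·|w^2 + 10w + 34|.
Assume first that |w − 4| < 2, so |w| < 6. Then |w^2 + 10w + 34| ≤ 6^2 + 10·6 + 34 = 130.
Hence |(w^3 + 6w^2 - 6w - 8) − 128| ≤ 130|w − 4| < ε provided |w − 4| < ε/130.
Take δ = min(2, ε/130). Then 0 < |w − 4| < δ gives both |w − 4| < 2 and |w − 4| < ε/130, so |(w^3 + 6w^2 - 6w - 8) − 128| < ε.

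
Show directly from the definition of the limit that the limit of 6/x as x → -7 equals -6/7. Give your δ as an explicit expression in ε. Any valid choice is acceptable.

δ = min(7/2, (49/12)ε)

Suppose ε > 0. We seek δ > 0 such that 0 < |x + 7| < δ implies |6/x + 6/7| < ε.
|6/x + 6/7| = 6·|-7 − x|/(7·|x|) = 6|x + 7|/(7|x|).
Require δ ≤ 7/2 so that |x| > 7 − 7/2 = 7/2, hence 7|x| > 49/2.
Then |6/x + 6/7| < 6|x + 7|/(49/2), which is < ε when |x + 7| < (49/12)ε.
Take δ = min(7/2, (49/12)ε). Then 0 < |x + 7| < δ gives both |x + 7| < 7/2 and |x + 7| < (49/12)ε, so |6/x + 6/7| < ε.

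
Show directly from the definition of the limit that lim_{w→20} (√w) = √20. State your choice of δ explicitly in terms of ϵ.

Let ϵ > 0. We want δ > 0 such that 0 < |w − 20| < δ implies |√w − √20| < ϵ.
Multiplying by the conjugate, |√w − √20| = |w − 20|/(√w + √20).
Restrict δ ≤ 20 so that |w − 20| < 20 forces w > 0, and then √w + √20 > √20.
Hence |√w − √20| < |w − 20|/√20, which is < ϵ once |w − 20| < √20·ϵ.
Take δ = min(20, √20·ϵ). If 0 < |w − 20| < δ then w > 0 and |√w − √20| < |w − 20|/√20 < ϵ.

δ = min(20, √20·ϵ)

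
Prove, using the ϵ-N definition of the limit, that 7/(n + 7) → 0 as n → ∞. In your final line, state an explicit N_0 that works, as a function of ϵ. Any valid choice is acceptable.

N_0 = 7/ϵ

Let ϵ > 0. For n ≥ 1, |7/(n + 7) − 0| = 7/(n + 7) ≤ 7/n.
We need 7/n < ϵ, i.e. n > 7/ϵ.
Take N_0 = 7/ϵ. If n > N_0 then |7/(n + 7)| ≤ 7/n < ϵ.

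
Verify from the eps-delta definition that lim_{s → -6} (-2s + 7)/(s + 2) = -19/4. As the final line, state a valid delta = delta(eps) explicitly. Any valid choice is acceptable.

Let eps > 0 be given. We want delta > 0 with 0 < |s + 6| < delta ⇒ |(-2s + 7)/(s + 2) + 19/4| < eps.
Combining over a common denominator, (-2s + 7)/(s + 2) + 19/4 = [(-2s + 7)·(-4) − 19·(s + 2)] / [(-4)·(s + 2)] = -11(s + 6) / ((-4)(s + 2)).
So |(-2s + 7)/(s + 2) + 19/4| = 11|s + 6| / (4·|s + 2|).
Require delta ≤ 2, so |s + 2| ≥ |-4| − |s + 6| > 4 − 2 = 2.
Hence |(-2s + 7)/(s + 2) + 19/4| < 11|s + 6|/(4·2) = (11/8)|s + 6|, which is < eps once |s + 6| < (8/11)eps.
Take delta = min(2, (8/11)eps). Then 0 < |s + 6| < delta forces both bounds, so |(-2s + 7)/(s + 2) + 19/4| < eps.

delta = min(2, (8/11)eps)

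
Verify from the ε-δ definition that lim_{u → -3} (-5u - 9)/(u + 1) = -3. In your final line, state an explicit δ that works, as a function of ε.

Fix ε > 0. We want δ > 0 with 0 < |u + 3| < δ ⇒ |(-5u - 9)/(u + 1) + 3| < ε.
Combining over a common denominator, (-5u - 9)/(u + 1) + 3 = [(-5u - 9)·(-2) − 6·(u + 1)] / [(-2)·(u + 1)] = 4(u + 3) / ((-2)(u + 1)).
So |(-5u - 9)/(u + 1) + 3| = 4|u + 3| / (2·|u + 1|).
Restrict δ ≤ 1. Then |u + 3| < 1 gives |u + 1| = |(u + 3) + (-2)| ≥ 2 − 1 = 1.
Hence |(-5u - 9)/(u + 1) + 3| < 4|u + 3|/(2·1) = 2|u + 3|, which is < ε once |u + 3| < (1/2)ε.
Take δ = min(1, (1/2)ε). Then 0 < |u + 3| < δ forces both bounds, so |(-5u - 9)/(u + 1) + 3| < ε.

δ = min(1, (1/2)ε)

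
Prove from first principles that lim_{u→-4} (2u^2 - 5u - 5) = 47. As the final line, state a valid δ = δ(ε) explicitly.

Fix ε > 0. We want δ > 0 such that 0 < |u + 4| < δ implies |(2u^2 - 5u - 5) − 47| < ε.
(2u^2 - 5u - 5) − 47 = 2u^2 - 5u - 52 = (u + 4)(2u - 13).
So |(2u^2 - 5u - 5) − 47| = |u + 4|·|2u - 13|.
Assume first that |u + 4| < 1, so |u| < 5. Then |2u - 13| ≤ 2·5 + 13 = 23.
Hence |(2u^2 - 5u - 5) − 47| ≤ 23|u + 4| < ε provided |u + 4| < ε/23.
Take δ = min(1, ε/23). Then 0 < |u + 4| < δ gives both |u + 4| < 1 and |u + 4| < ε/23, so |(2u^2 - 5u - 5) − 47| < ε.

δ = min(1, ε/23)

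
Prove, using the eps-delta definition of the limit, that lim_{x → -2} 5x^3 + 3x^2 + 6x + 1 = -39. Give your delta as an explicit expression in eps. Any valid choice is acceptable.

Suppose eps > 0. We want delta > 0 such that 0 < |x + 2| < delta implies |(5x^3 + 3x^2 + 6x + 1) + 39| < eps.
(5x^3 + 3x^2 + 6x + 1) + 39 = 5x^3 + 3x^2 + 6x + 40 = (x + 2)(5x^2 - 7x + 20).
So |(5x^3 + 3x^2 + 6x + 1) + 39| = |x + 2|·|5x^2 - 7x + 20|.
Assume first that |x + 2| < 1, so |x| < 3. Then |5x^2 - 7x + 20| ≤ 5·3^2 + 7·3 + 20 = 86.
Hence |(5x^3 + 3x^2 + 6x + 1) + 39| ≤ 86|x + 2| < eps provided |x + 2| < eps/86.
Choosing delta = min(1, eps/86) ensures both conditions, hence |(5x^3 + 3x^2 + 6x + 1) + 39| < eps.

delta = min(1, eps/86)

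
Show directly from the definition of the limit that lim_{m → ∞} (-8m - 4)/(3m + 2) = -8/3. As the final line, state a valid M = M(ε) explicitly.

M = (4/9)/ε

Let ε > 0. For m ≥ 1, |(-8m - 4)/(3m + 2) + 8/3| = |4|/(3(3m + 2)) = 4/(3(3m + 2)).
Since 3m + 2 ≥ 3m for m ≥ 1, this is ≤ 4/(3·3m) = (4/9)/m.
So |(-8m - 4)/(3m + 2) + 8/3| < ε whenever m > (4/9)/ε.
Take M = (4/9)/ε. If m > M then |(-8m - 4)/(3m + 2) + 8/3| ≤ (4/9)/m < ε.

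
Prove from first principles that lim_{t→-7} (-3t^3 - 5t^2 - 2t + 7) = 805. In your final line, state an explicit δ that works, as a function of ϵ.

Fix ϵ > 0. We want δ > 0 such that 0 < |t + 7| < δ implies |(-3t^3 - 5t^2 - 2t + 7) − 805| < ϵ.
(-3t^3 - 5t^2 - 2t + 7) − 805 = -3t^3 - 5t^2 - 2t - 798 = (t + 7)(-3t^2 + 16t - 114).
So |(-3t^3 - 5t^2 - 2t + 7) − 805| = |t + 7|·|-3t^2 + 16t - 114|.
Require δ ≤ 2. Then |t + 7| < 2 gives |t| < 9, and by the triangle inequality |-3t^2 + 16t - 114| ≤ 3·9^2 + 16·9 + 114 = 501.
Hence |(-3t^3 - 5t^2 - 2t + 7) − 805| ≤ 501|t + 7| < ϵ provided |t + 7| < ϵ/501.
Take δ = min(2, ϵ/501). Then 0 < |t + 7| < δ gives both |t + 7| < 2 and |t + 7| < ϵ/501, so |(-3t^3 - 5t^2 - 2t + 7) − 805| < ϵ.

δ = min(2, ϵ/501)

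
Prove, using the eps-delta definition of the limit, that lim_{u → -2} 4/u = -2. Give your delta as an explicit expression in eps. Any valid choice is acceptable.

delta = min(1, (1/2)eps)

Suppose eps > 0. We seek delta > 0 such that 0 < |u + 2| < delta implies |4/u + 2| < eps.
|4/u + 2| = 4·|-2 − u|/(2·|u|) = 4|u + 2|/(2|u|).
Require delta ≤ 1 so that |u| > 2 − 1 = 1, hence 2|u| > 2.
Then |4/u + 2| < 4|u + 2|/2, which is < eps when |u + 2| < (1/2)eps.
Take delta = min(1, (1/2)eps). Then 0 < |u + 2| < delta gives both |u + 2| < 1 and |u + 2| < (1/2)eps, so |4/u + 2| < eps.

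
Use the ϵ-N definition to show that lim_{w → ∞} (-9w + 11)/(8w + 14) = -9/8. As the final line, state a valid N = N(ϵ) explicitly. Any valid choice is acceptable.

Suppose ϵ > 0. We seek N > 0 such that w > N implies |(-9w + 11)/(8w + 14) + 9/8| < ϵ.
(-9w + 11)/(8w + 14) + 9/8 = (8(-9w + 11) − (-9)(8w + 14)) / (8(8w + 14)) = 214/(8(8w + 14)).
For w > 0 we have 8w + 14 > 8w, so |(-9w + 11)/(8w + 14) + 9/8| = 214/(8(8w + 14)) < 214/(8·8w) = (107/32)/w.
Thus |(-9w + 11)/(8w + 14) + 9/8| < ϵ whenever w > (107/32)/ϵ.
Take N = (107/32)/ϵ. If w > N then |(-9w + 11)/(8w + 14) + 9/8| < (107/32)/w < ϵ.

N = (107/32)/ϵ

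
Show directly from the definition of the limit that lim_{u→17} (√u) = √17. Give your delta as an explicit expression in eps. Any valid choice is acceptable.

delta = min(17, √17·eps)

Let eps > 0 be given. We want delta > 0 such that 0 < |u − 17| < delta implies |√u − √17| < eps.
Rationalise: √u − √17 = (u − 17)/(√u + √17), so |√u − √17| = |u − 17|/(√u + √17).
Restrict delta ≤ 17 so that |u − 17| < 17 forces u > 0, and then √u + √17 > √17.
Hence |√u − √17| < |u − 17|/√17, which is < eps once |u − 17| < √17·eps.
Take delta = min(17, √17·eps). If 0 < |u − 17| < delta then u > 0 and |√u − √17| < |u − 17|/√17 < eps.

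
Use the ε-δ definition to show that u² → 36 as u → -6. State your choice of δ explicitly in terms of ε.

Let ε > 0 be given. We seek δ > 0 with 0 < |u + 6| < δ ⇒ |u² − 36| < ε.
Factor: u² − 36 = (u + 6)(u - 6), so |u² − 36| = |u + 6|·|u - 6|.
Impose δ ≤ 2 so that |u| < 8; then |u - 6| ≤ 14.
Hence |u² − 36| ≤ 14|u + 6|, which is < ε once |u + 6| < ε/14.
Take δ = min(2, ε/14). If 0 < |u + 6| < δ then both bounds hold and |u² − 36| ≤ 14|u + 6| < 14·(ε/14) = ε.

δ = min(2, ε/14)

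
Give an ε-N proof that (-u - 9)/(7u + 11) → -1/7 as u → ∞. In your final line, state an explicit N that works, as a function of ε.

Fix ε > 0. We seek N > 0 such that u > N implies |(-u - 9)/(7u + 11) + 1/7| < ε.
(-u - 9)/(7u + 11) + 1/7 = (7(-u - 9) − (-1)(7u + 11)) / (7(7u + 11)) = -52/(7(7u + 11)).
For u > 0 we have 7u + 11 > 7u, so |(-u - 9)/(7u + 11) + 1/7| = 52/(7(7u + 11)) < 52/(7·7u) = (52/49)/u.
Thus |(-u - 9)/(7u + 11) + 1/7| < ε whenever u > (52/49)/ε.
Take N = (52/49)/ε. If u > N then |(-u - 9)/(7u + 11) + 1/7| < (52/49)/u < ε.

N = (52/49)/ε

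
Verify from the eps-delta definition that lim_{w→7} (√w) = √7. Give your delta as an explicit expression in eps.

Fix eps > 0. We want delta > 0 such that 0 < |w − 7| < delta implies |√w − √7| < eps.
Multiplying by the conjugate, |√w − √7| = |w − 7|/(√w + √7).
Restrict delta ≤ 7 so that |w − 7| < 7 forces w > 0, and then √w + √7 > √7.
Hence |√w − √7| < |w − 7|/√7, which is < eps once |w − 7| < √7·eps.
Take delta = min(7, √7·eps). If 0 < |w − 7| < delta then w > 0 and |√w − √7| < |w − 7|/√7 < eps.

delta = min(7, √7·eps)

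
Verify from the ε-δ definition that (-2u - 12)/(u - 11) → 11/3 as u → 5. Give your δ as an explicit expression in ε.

δ = min(3, (9/17)ε)

Fix ε > 0. We want δ > 0 with 0 < |u − 5| < δ ⇒ |(-2u - 12)/(u - 11) − (11/3)| < ε.
Combining over a common denominator, (-2u - 12)/(u - 11) − (11/3) = [(-2u - 12)·(-6) − (-22)·(u - 11)] / [(-6)·(u - 11)] = 34(u − 5) / ((-6)(u - 11)).
So |(-2u - 12)/(u - 11) − (11/3)| = 34|u − 5| / (6·|u − 11|).
Require δ ≤ 3, so |u − 11| ≥ |-6| − |u − 5| > 6 − 3 = 3.
Hence |(-2u - 12)/(u - 11) − (11/3)| < 34|u − 5|/(6·3) = (17/9)|u − 5|, which is < ε once |u − 5| < (9/17)ε.
Take δ = min(3, (9/17)ε). Then 0 < |u − 5| < δ forces both bounds, so |(-2u - 12)/(u - 11) − (11/3)| < ε.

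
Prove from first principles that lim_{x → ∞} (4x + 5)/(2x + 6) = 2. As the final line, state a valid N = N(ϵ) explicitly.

Let ϵ > 0. We seek N > 0 such that x > N implies |(4x + 5)/(2x + 6) − 2| < ϵ.
(4x + 5)/(2x + 6) − 2 = (2(4x + 5) − 4(2x + 6)) / (2(2x + 6)) = -14/(2(2x + 6)).
For x > 0 we have 2x + 6 > 2x, so |(4x + 5)/(2x + 6) − 2| = 14/(2(2x + 6)) < 14/(2·2x) = (7/2)/x.
Thus |(4x + 5)/(2x + 6) − 2| < ϵ whenever x > (7/2)/ϵ.
Take N = (7/2)/ϵ. If x > N then |(4x + 5)/(2x + 6) − 2| < (7/2)/x < ϵ.

N = (7/2)/ϵ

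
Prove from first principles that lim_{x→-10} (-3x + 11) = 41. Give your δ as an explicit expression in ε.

Let ε > 0 be given. We need δ > 0 so that 0 < |x + 10| < δ implies |(-3x + 11) − 41| < ε.
Since (-3x + 11) − 41 = -3(x + 10), we have |(-3x + 11) − 41| = 3|x + 10|.
So 3|x + 10| < ε exactly when |x + 10| < ε/3.
Choosing δ = ε/3 gives |(-3x + 11) − 41| = 3|x + 10| < ε whenever |x + 10| < δ.

δ = ε/3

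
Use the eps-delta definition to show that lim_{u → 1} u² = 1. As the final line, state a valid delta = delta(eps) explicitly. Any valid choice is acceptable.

delta = min(1, eps/3)

Fix eps > 0. We seek delta > 0 with 0 < |u − 1| < delta ⇒ |u² − 1| < eps.
Factor: u² − 1 = (u − 1)(u + 1), so |u² − 1| = |u − 1|·|u + 1|.
Impose delta ≤ 1 so that |u| < 2; then |u + 1| ≤ 3.
Hence |u² − 1| ≤ 3|u − 1|, which is < eps once |u − 1| < eps/3.
Take delta = min(1, eps/3). If 0 < |u − 1| < delta then both bounds hold and |u² − 1| ≤ 3|u − 1| < 3·(eps/3) = eps.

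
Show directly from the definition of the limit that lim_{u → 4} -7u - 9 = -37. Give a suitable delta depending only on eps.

delta = eps/7

Suppose eps > 0. We need delta > 0 so that 0 < |u − 4| < delta implies |(-7u - 9) + 37| < eps.
Since (-7u - 9) + 37 = -7(u − 4), we have |(-7u - 9) + 37| = 7|u − 4|.
Thus it suffices that |u − 4| < eps/7.
Take delta = eps/7. If 0 < |u − 4| < delta then |(-7u - 9) + 37| = 7|u − 4| < 7·(eps/7) = eps.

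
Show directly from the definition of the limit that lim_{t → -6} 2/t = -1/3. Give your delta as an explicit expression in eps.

delta = min(3, 9eps)

Let eps > 0. We seek delta > 0 such that 0 < |t + 6| < delta implies |2/t + 1/3| < eps.
|2/t + 1/3| = 2·|-6 − t|/(6·|t|) = 2|t + 6|/(6|t|).
Restrict delta ≤ 3. Then |t + 6| < 3 gives |t| > 3, so 6|t| > 18.
Then |2/t + 1/3| < 2|t + 6|/18, which is < eps when |t + 6| < 9eps.
Take delta = min(3, 9eps). Then 0 < |t + 6| < delta gives both |t + 6| < 3 and |t + 6| < 9eps, so |2/t + 1/3| < eps.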